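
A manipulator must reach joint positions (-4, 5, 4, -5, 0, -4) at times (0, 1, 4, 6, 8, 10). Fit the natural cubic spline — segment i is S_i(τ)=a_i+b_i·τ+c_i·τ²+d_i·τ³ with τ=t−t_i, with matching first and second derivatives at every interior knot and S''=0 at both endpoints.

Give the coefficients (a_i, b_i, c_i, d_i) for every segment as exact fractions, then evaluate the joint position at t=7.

Δ: Δ0=9, Δ1=-1/3, Δ2=-9/2, Δ3=5/2, Δ4=-2
row 1: diag=8, rhs=-56; c'=3/8, d'=-7
row 2: denom=10−3·3/8=71/8; d'=(-25−3·-7)/(71/8)=-32/71
row 3: denom=8−2·16/71=536/71; d'=(42−2·-32/71)/(536/71)=1523/268
row 4: denom=8−2·71/268=1001/134; d'=(-27−2·1523/268)/(1001/134)=-5141/1001
back: M4=-5141/1001
back: M3=1523/268−71/268·-5141/1001=14101/2002
back: M2=-32/71−16/71·14101/2002=-2040/1001
back: M1=-7−3/8·-2040/1001=-6242/1001
M: M0=0, M1=-6242/1001, M2=-2040/1001, M3=14101/2002, M4=-5141/1001, M5=0
seg 0: a=-4, c=M0/2=0, d=(M1−M0)/(6·1)=-3121/3003, b=Δ0−h0·(2M0+M1)/6=30148/3003
seg 1: a=5, c=M1/2=-3121/1001, d=(M2−M1)/(6·3)=191/819, b=Δ1−h1·(2M1+M2)/6=20785/3003
seg 2: a=4, c=M2/2=-1020/1001, d=(M3−M2)/(6·2)=18181/24024, b=Δ2−h2·(2M2+M3)/6=-1268/231
seg 3: a=-5, c=M3/2=14101/4004, d=(M4−M3)/(6·2)=-24383/24024, b=Δ3−h3·(2M3+M4)/6=-415/858
seg 4: a=0, c=M4/2=-5141/2002, d=(M5−M4)/(6·2)=5141/12012, b=Δ4−h4·(2M4+M5)/6=4276/3003
t_q=7 → seg 3, τ=1; S=-5+-415/858·τ+14101/4004·τ²+-24383/24024·τ³=-23839/8008

  seg 0: a=-4 b=30148/3003 c=0 d=-3121/3003
  seg 1: a=5 b=20785/3003 c=-3121/1001 d=191/819
  seg 2: a=4 b=-1268/231 c=-1020/1001 d=18181/24024
  seg 3: a=-5 b=-415/858 c=14101/4004 d=-24383/24024
  seg 4: a=0 b=4276/3003 c=-5141/2002 d=5141/12012
S(7) = -23839/8008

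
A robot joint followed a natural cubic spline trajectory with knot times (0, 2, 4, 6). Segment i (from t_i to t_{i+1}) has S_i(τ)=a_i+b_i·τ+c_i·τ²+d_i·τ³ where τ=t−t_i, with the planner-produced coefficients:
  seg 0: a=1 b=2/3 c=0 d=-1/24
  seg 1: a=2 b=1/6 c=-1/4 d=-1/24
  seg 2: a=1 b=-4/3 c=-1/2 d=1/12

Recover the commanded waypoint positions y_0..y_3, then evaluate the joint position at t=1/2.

y_0 = S_0(0) = a_0 = 1
y_1 = S_1(0) = a_1 = 2
y_2 = S_2(0) = a_2 = 1
y_3 = S_2(2) = -3
t_q=1/2 is in segment 0 (τ=1/2); S_0(τ)=85/64

y_0=1 y_1=2 y_2=1 y_3=-3
S(1/2) = 85/64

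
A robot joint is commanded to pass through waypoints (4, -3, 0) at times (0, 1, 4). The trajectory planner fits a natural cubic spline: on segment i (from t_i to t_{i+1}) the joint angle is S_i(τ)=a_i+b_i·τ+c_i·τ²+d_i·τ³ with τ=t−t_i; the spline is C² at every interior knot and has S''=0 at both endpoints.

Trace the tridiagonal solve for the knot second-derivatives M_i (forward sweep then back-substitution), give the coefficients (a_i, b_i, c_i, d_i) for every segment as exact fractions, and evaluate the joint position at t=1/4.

  seg 0: a=4 b=-8 c=0 d=1
  seg 1: a=-3 b=-5 c=3 d=-1/3
S(1/4) = 129/64

Δ: Δ0=-7, Δ1=1
row 1: diag=8, rhs=48; c'=3/8, d'=6
back: M1=6
M: M0=0, M1=6, M2=0
seg 0: a=4, c=M0/2=0, d=(M1−M0)/(6·1)=1, b=Δ0−h0·(2M0+M1)/6=-8
seg 1: a=-3, c=M1/2=3, d=(M2−M1)/(6·3)=-1/3, b=Δ1−h1·(2M1+M2)/6=-5
t_q=1/4 → seg 0, τ=1/4; S=4+-8·τ+0·τ²+1·τ³=129/64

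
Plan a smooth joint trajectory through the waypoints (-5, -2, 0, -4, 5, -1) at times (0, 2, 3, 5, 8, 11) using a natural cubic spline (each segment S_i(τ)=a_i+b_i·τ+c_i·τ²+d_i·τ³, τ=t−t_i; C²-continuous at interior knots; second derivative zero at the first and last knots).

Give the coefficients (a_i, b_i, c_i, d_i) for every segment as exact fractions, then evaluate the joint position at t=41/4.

  seg 0: a=-5 b=2393/2398 c=0 d=301/2398
  seg 1: a=-2 b=6005/2398 c=903/1199 d=-3015/2398
  seg 2: a=0 b=26/109 c=-7239/2398 d=4555/4796
  seg 3: a=-4 b=-527/1199 c=3213/1199 d=-5515/10791
  seg 4: a=5 b=2206/1199 c=-2302/1199 d=2302/10791
S(41/4) = 70979/38368

Δ: Δ0=3/2, Δ1=2, Δ2=-2, Δ3=3, Δ4=-2
row 1: diag=6, rhs=3; c'=1/6, d'=1/2
row 2: denom=6−1·1/6=35/6; d'=(-24−1·1/2)/(35/6)=-21/5
row 3: denom=10−2·12/35=326/35; d'=(30−2·-21/5)/(326/35)=672/163
row 4: denom=12−3·105/326=3597/326; d'=(-30−3·672/163)/(3597/326)=-4604/1199
back: M4=-4604/1199
back: M3=672/163−105/326·-4604/1199=6426/1199
back: M2=-21/5−12/35·6426/1199=-7239/1199
back: M1=1/2−1/6·-7239/1199=1806/1199
M: M0=0, M1=1806/1199, M2=-7239/1199, M3=6426/1199, M4=-4604/1199, M5=0
seg 0: a=-5, c=M0/2=0, d=(M1−M0)/(6·2)=301/2398, b=Δ0−h0·(2M0+M1)/6=2393/2398
seg 1: a=-2, c=M1/2=903/1199, d=(M2−M1)/(6·1)=-3015/2398, b=Δ1−h1·(2M1+M2)/6=6005/2398
seg 2: a=0, c=M2/2=-7239/2398, d=(M3−M2)/(6·2)=4555/4796, b=Δ2−h2·(2M2+M3)/6=26/109
seg 3: a=-4, c=M3/2=3213/1199, d=(M4−M3)/(6·3)=-5515/10791, b=Δ3−h3·(2M3+M4)/6=-527/1199
seg 4: a=5, c=M4/2=-2302/1199, d=(M5−M4)/(6·3)=2302/10791, b=Δ4−h4·(2M4+M5)/6=2206/1199
t_q=41/4 → seg 4, τ=9/4; S=5+2206/1199·τ+-2302/1199·τ²+2302/10791·τ³=70979/38368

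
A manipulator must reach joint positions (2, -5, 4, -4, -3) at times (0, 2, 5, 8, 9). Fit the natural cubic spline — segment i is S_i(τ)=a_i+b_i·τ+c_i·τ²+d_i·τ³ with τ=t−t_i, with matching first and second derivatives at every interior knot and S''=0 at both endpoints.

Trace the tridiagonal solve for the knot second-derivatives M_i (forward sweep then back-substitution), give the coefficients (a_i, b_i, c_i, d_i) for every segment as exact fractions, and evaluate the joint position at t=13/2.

  seg 0: a=2 b=-2131/399 c=0 d=1469/3192
  seg 1: a=-5 b=145/798 c=1469/532 d=-8723/14364
  seg 2: a=4 b=563/1596 c=-1079/399 d=8129/14364
  seg 3: a=-4 b=-473/798 c=1271/532 d=-1271/1596
S(13/2) = 1509/4256

Δ: Δ0=-7/2, Δ1=3, Δ2=-8/3, Δ3=1
row 1: diag=10, rhs=39; c'=3/10, d'=39/10
row 2: denom=12−3·3/10=111/10; d'=(-34−3·39/10)/(111/10)=-457/111
row 3: denom=8−3·10/37=266/37; d'=(22−3·-457/111)/(266/37)=1271/266
back: M3=1271/266
back: M2=-457/111−10/37·1271/266=-2158/399
back: M1=39/10−3/10·-2158/399=1469/266
M: M0=0, M1=1469/266, M2=-2158/399, M3=1271/266, M4=0
seg 0: a=2, c=M0/2=0, d=(M1−M0)/(6·2)=1469/3192, b=Δ0−h0·(2M0+M1)/6=-2131/399
seg 1: a=-5, c=M1/2=1469/532, d=(M2−M1)/(6·3)=-8723/14364, b=Δ1−h1·(2M1+M2)/6=145/798
seg 2: a=4, c=M2/2=-1079/399, d=(M3−M2)/(6·3)=8129/14364, b=Δ2−h2·(2M2+M3)/6=563/1596
seg 3: a=-4, c=M3/2=1271/532, d=(M4−M3)/(6·1)=-1271/1596, b=Δ3−h3·(2M3+M4)/6=-473/798
t_q=13/2 → seg 2, τ=3/2; S=4+563/1596·τ+-1079/399·τ²+8129/14364·τ³=1509/4256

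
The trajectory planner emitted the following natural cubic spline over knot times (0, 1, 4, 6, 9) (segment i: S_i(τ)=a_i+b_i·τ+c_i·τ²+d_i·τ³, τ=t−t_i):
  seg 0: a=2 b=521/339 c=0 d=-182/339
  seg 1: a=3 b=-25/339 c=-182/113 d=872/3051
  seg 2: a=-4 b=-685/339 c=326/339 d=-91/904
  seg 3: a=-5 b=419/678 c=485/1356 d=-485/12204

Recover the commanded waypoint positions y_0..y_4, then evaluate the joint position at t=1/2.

y_0=2 y_1=3 y_2=-4 y_3=-5 y_4=-1
S(1/2) = 1221/452

y_0 = S_0(0) = a_0 = 2
y_1 = S_1(0) = a_1 = 3
y_2 = S_2(0) = a_2 = -4
y_3 = S_3(0) = a_3 = -5
y_4 = S_3(3) = -1
t_q=1/2 is in segment 0 (τ=1/2); S_0(τ)=1221/452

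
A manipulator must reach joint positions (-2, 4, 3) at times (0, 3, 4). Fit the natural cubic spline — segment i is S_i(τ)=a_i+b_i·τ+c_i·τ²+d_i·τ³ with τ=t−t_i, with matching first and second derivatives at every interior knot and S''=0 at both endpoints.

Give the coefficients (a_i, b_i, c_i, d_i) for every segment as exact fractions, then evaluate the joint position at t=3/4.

  seg 0: a=-2 b=25/8 c=0 d=-1/8
  seg 1: a=4 b=-1/4 c=-9/8 d=3/8
S(3/4) = 149/512

Δ: Δ0=2, Δ1=-1
row 1: diag=8, rhs=-18; c'=1/8, d'=-9/4
back: M1=-9/4
M: M0=0, M1=-9/4, M2=0
seg 0: a=-2, c=M0/2=0, d=(M1−M0)/(6·3)=-1/8, b=Δ0−h0·(2M0+M1)/6=25/8
seg 1: a=4, c=M1/2=-9/8, d=(M2−M1)/(6·1)=3/8, b=Δ1−h1·(2M1+M2)/6=-1/4
t_q=3/4 → seg 0, τ=3/4; S=-2+25/8·τ+0·τ²+-1/8·τ³=149/512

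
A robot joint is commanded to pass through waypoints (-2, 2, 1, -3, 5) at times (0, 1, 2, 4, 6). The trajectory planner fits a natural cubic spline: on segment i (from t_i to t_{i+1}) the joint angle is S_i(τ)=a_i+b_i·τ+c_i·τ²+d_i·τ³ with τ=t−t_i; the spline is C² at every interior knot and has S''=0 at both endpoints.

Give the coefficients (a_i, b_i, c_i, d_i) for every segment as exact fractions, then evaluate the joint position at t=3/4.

  seg 0: a=-2 b=109/21 c=0 d=-25/21
  seg 1: a=2 b=34/21 c=-25/7 d=20/21
  seg 2: a=1 b=-8/3 c=-5/7 d=11/21
  seg 3: a=-3 b=16/21 c=17/7 d=-17/42
S(3/4) = 89/64

Δ: Δ0=4, Δ1=-1, Δ2=-2, Δ3=4
row 1: diag=4, rhs=-30; c'=1/4, d'=-15/2
row 2: denom=6−1·1/4=23/4; d'=(-6−1·-15/2)/(23/4)=6/23
row 3: denom=8−2·8/23=168/23; d'=(36−2·6/23)/(168/23)=34/7
back: M3=34/7
back: M2=6/23−8/23·34/7=-10/7
back: M1=-15/2−1/4·-10/7=-50/7
M: M0=0, M1=-50/7, M2=-10/7, M3=34/7, M4=0
seg 0: a=-2, c=M0/2=0, d=(M1−M0)/(6·1)=-25/21, b=Δ0−h0·(2M0+M1)/6=109/21
seg 1: a=2, c=M1/2=-25/7, d=(M2−M1)/(6·1)=20/21, b=Δ1−h1·(2M1+M2)/6=34/21
seg 2: a=1, c=M2/2=-5/7, d=(M3−M2)/(6·2)=11/21, b=Δ2−h2·(2M2+M3)/6=-8/3
seg 3: a=-3, c=M3/2=17/7, d=(M4−M3)/(6·2)=-17/42, b=Δ3−h3·(2M3+M4)/6=16/21
t_q=3/4 → seg 0, τ=3/4; S=-2+109/21·τ+0·τ²+-25/21·τ³=89/64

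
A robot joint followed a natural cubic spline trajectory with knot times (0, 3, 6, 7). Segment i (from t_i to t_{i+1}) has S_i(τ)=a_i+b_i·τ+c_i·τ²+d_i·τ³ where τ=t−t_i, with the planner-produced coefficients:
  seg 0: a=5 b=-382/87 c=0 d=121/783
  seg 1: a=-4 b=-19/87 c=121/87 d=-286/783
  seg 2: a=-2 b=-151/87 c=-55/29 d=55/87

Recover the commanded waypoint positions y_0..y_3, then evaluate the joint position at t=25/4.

y_0=5 y_1=-4 y_2=-2 y_3=-5
S(25/4) = -4719/1856

y_0 = S_0(0) = a_0 = 5
y_1 = S_1(0) = a_1 = -4
y_2 = S_2(0) = a_2 = -2
y_3 = S_2(1) = -5
t_q=25/4 is in segment 2 (τ=1/4); S_2(τ)=-4719/1856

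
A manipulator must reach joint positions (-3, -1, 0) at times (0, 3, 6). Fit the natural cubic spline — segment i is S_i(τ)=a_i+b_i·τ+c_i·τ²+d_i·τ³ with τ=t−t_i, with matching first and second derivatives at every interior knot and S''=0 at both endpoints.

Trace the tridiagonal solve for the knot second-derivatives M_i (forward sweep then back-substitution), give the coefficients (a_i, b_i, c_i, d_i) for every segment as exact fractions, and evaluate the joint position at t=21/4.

  seg 0: a=-3 b=3/4 c=0 d=-1/108
  seg 1: a=-1 b=1/2 c=-1/12 d=1/108
S(21/4) = -49/256

Δ: Δ0=2/3, Δ1=1/3
row 1: diag=12, rhs=-2; c'=1/4, d'=-1/6
back: M1=-1/6
M: M0=0, M1=-1/6, M2=0
seg 0: a=-3, c=M0/2=0, d=(M1−M0)/(6·3)=-1/108, b=Δ0−h0·(2M0+M1)/6=3/4
seg 1: a=-1, c=M1/2=-1/12, d=(M2−M1)/(6·3)=1/108, b=Δ1−h1·(2M1+M2)/6=1/2
t_q=21/4 → seg 1, τ=9/4; S=-1+1/2·τ+-1/12·τ²+1/108·τ³=-49/256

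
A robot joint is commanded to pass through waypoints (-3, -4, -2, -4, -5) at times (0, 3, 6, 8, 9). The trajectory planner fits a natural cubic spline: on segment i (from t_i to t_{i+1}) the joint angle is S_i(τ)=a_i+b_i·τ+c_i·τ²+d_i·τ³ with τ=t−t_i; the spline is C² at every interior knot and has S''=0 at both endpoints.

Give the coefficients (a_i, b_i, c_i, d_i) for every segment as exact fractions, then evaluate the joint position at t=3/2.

Δ: Δ0=-1/3, Δ1=2/3, Δ2=-1, Δ3=-1
row 1: diag=12, rhs=6; c'=1/4, d'=1/2
row 2: denom=10−3·1/4=37/4; d'=(-10−3·1/2)/(37/4)=-46/37
row 3: denom=6−2·8/37=206/37; d'=(0−2·-46/37)/(206/37)=46/103
back: M3=46/103
back: M2=-46/37−8/37·46/103=-138/103
back: M1=1/2−1/4·-138/103=86/103
M: M0=0, M1=86/103, M2=-138/103, M3=46/103, M4=0
seg 0: a=-3, c=M0/2=0, d=(M1−M0)/(6·3)=43/927, b=Δ0−h0·(2M0+M1)/6=-232/309
seg 1: a=-4, c=M1/2=43/103, d=(M2−M1)/(6·3)=-112/927, b=Δ1−h1·(2M1+M2)/6=155/309
seg 2: a=-2, c=M2/2=-69/103, d=(M3−M2)/(6·2)=46/309, b=Δ2−h2·(2M2+M3)/6=-79/309
seg 3: a=-4, c=M3/2=23/103, d=(M4−M3)/(6·1)=-23/309, b=Δ3−h3·(2M3+M4)/6=-355/309
t_q=3/2 → seg 0, τ=3/2; S=-3+-232/309·τ+0·τ²+43/927·τ³=-3271/824

  seg 0: a=-3 b=-232/309 c=0 d=43/927
  seg 1: a=-4 b=155/309 c=43/103 d=-112/927
  seg 2: a=-2 b=-79/309 c=-69/103 d=46/309
  seg 3: a=-4 b=-355/309 c=23/103 d=-23/309
S(3/2) = -3271/824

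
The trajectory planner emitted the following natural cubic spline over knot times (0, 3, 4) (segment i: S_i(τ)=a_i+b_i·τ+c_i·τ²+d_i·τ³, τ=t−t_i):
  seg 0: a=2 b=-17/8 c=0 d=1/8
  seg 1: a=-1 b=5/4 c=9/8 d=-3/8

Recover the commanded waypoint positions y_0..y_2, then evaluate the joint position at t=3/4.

y_0=2 y_1=-1 y_2=1
S(3/4) = 235/512

y_0 = S_0(0) = a_0 = 2
y_1 = S_1(0) = a_1 = -1
y_2 = S_1(1) = 1
t_q=3/4 is in segment 0 (τ=3/4); S_0(τ)=235/512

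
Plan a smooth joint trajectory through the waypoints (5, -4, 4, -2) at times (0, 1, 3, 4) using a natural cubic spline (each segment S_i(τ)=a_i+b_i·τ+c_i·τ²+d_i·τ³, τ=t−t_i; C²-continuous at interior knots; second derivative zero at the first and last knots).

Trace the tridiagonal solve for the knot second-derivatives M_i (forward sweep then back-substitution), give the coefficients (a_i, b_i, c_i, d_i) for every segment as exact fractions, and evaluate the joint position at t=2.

  seg 0: a=5 b=-193/16 c=0 d=49/16
  seg 1: a=-4 b=-23/8 c=147/16 d=-23/8
  seg 2: a=4 b=-5/8 c=-129/16 d=43/16
S(2) = -9/16

Δ: Δ0=-9, Δ1=4, Δ2=-6
row 1: diag=6, rhs=78; c'=1/3, d'=13
row 2: denom=6−2·1/3=16/3; d'=(-60−2·13)/(16/3)=-129/8
back: M2=-129/8
back: M1=13−1/3·-129/8=147/8
M: M0=0, M1=147/8, M2=-129/8, M3=0
seg 0: a=5, c=M0/2=0, d=(M1−M0)/(6·1)=49/16, b=Δ0−h0·(2M0+M1)/6=-193/16
seg 1: a=-4, c=M1/2=147/16, d=(M2−M1)/(6·2)=-23/8, b=Δ1−h1·(2M1+M2)/6=-23/8
seg 2: a=4, c=M2/2=-129/16, d=(M3−M2)/(6·1)=43/16, b=Δ2−h2·(2M2+M3)/6=-5/8
t_q=2 → seg 1, τ=1; S=-4+-23/8·τ+147/16·τ²+-23/8·τ³=-9/16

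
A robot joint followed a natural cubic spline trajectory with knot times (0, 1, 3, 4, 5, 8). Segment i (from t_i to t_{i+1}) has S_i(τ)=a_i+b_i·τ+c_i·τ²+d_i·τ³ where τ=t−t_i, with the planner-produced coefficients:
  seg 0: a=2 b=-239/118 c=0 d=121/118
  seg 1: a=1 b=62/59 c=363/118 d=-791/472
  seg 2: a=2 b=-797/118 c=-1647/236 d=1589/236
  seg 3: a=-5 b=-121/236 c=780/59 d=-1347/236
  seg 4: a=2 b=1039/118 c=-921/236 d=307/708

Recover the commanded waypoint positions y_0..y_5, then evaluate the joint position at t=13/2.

y_0 = S_0(0) = a_0 = 2
y_1 = S_1(0) = a_1 = 1
y_2 = S_2(0) = a_2 = 2
y_3 = S_3(0) = a_3 = -5
y_4 = S_4(0) = a_4 = 2
y_5 = S_4(3) = 5
t_q=13/2 is in segment 4 (τ=3/2); S_4(τ)=14897/1888

y_0=2 y_1=1 y_2=2 y_3=-5 y_4=2 y_5=5
S(13/2) = 14897/1888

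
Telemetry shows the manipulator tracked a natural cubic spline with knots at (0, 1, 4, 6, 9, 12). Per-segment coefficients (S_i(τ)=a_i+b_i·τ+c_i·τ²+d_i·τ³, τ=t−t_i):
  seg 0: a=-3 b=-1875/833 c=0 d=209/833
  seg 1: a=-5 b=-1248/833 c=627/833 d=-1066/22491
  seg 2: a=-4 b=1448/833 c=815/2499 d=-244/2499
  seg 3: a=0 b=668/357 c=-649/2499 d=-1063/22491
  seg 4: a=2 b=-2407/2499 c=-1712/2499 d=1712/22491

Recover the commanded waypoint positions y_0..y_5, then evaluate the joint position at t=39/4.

y_0 = S_0(0) = a_0 = -3
y_1 = S_1(0) = a_1 = -5
y_2 = S_2(0) = a_2 = -4
y_3 = S_3(0) = a_3 = 0
y_4 = S_4(0) = a_4 = 2
y_5 = S_4(3) = -5
t_q=39/4 is in segment 4 (τ=3/4); S_4(τ)=110/119

y_0=-3 y_1=-5 y_2=-4 y_3=0 y_4=2 y_5=-5
S(39/4) = 110/119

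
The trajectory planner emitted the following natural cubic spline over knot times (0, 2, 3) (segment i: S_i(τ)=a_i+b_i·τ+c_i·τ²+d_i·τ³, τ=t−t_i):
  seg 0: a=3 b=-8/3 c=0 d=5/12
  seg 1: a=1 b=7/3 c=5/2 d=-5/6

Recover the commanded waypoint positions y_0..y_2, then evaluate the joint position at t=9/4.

y_0=3 y_1=1 y_2=5
S(9/4) = 221/128

y_0 = S_0(0) = a_0 = 3
y_1 = S_1(0) = a_1 = 1
y_2 = S_1(1) = 5
t_q=9/4 is in segment 1 (τ=1/4); S_1(τ)=221/128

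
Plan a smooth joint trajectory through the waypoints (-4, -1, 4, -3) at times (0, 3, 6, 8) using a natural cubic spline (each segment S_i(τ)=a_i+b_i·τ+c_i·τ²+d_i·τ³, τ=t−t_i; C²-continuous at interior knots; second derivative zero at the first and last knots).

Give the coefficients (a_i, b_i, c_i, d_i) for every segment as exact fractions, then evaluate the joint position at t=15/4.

Δ: Δ0=1, Δ1=5/3, Δ2=-7/2
row 1: diag=12, rhs=4; c'=1/4, d'=1/3
row 2: denom=10−3·1/4=37/4; d'=(-31−3·1/3)/(37/4)=-128/37
back: M2=-128/37
back: M1=1/3−1/4·-128/37=133/111
M: M0=0, M1=133/111, M2=-128/37, M3=0
seg 0: a=-4, c=M0/2=0, d=(M1−M0)/(6·3)=133/1998, b=Δ0−h0·(2M0+M1)/6=89/222
seg 1: a=-1, c=M1/2=133/222, d=(M2−M1)/(6·3)=-517/1998, b=Δ1−h1·(2M1+M2)/6=244/111
seg 2: a=4, c=M2/2=-64/37, d=(M3−M2)/(6·2)=32/111, b=Δ2−h2·(2M2+M3)/6=-265/222
t_q=15/4 → seg 1, τ=3/4; S=-1+244/111·τ+133/222·τ²+-517/1998·τ³=4151/4736

  seg 0: a=-4 b=89/222 c=0 d=133/1998
  seg 1: a=-1 b=244/111 c=133/222 d=-517/1998
  seg 2: a=4 b=-265/222 c=-64/37 d=32/111
S(15/4) = 4151/4736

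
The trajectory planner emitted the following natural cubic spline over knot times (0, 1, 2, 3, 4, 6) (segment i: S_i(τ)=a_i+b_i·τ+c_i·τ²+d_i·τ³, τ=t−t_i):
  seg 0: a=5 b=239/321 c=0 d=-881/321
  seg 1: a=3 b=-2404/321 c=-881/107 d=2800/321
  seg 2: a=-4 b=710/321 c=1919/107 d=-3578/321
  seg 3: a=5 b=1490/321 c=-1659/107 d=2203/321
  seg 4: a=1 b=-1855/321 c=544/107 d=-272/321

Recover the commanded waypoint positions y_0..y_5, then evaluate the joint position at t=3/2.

y_0 = S_0(0) = a_0 = 5
y_1 = S_1(0) = a_1 = 3
y_2 = S_2(0) = a_2 = -4
y_3 = S_3(0) = a_3 = 5
y_4 = S_4(0) = a_4 = 1
y_5 = S_4(2) = 3
t_q=3/2 is in segment 1 (τ=1/2); S_1(τ)=-733/428

y_0=5 y_1=3 y_2=-4 y_3=5 y_4=1 y_5=3
S(3/2) = -733/428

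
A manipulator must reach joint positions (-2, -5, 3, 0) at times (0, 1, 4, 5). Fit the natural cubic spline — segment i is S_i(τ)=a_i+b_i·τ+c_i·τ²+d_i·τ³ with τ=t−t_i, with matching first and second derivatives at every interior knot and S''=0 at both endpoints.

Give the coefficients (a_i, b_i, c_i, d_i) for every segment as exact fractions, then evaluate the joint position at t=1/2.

Δ: Δ0=-3, Δ1=8/3, Δ2=-3
row 1: diag=8, rhs=34; c'=3/8, d'=17/4
row 2: denom=8−3·3/8=55/8; d'=(-34−3·17/4)/(55/8)=-34/5
back: M2=-34/5
back: M1=17/4−3/8·-34/5=34/5
M: M0=0, M1=34/5, M2=-34/5, M3=0
seg 0: a=-2, c=M0/2=0, d=(M1−M0)/(6·1)=17/15, b=Δ0−h0·(2M0+M1)/6=-62/15
seg 1: a=-5, c=M1/2=17/5, d=(M2−M1)/(6·3)=-34/45, b=Δ1−h1·(2M1+M2)/6=-11/15
seg 2: a=3, c=M2/2=-17/5, d=(M3−M2)/(6·1)=17/15, b=Δ2−h2·(2M2+M3)/6=-11/15
t_q=1/2 → seg 0, τ=1/2; S=-2+-62/15·τ+0·τ²+17/15·τ³=-157/40

  seg 0: a=-2 b=-62/15 c=0 d=17/15
  seg 1: a=-5 b=-11/15 c=17/5 d=-34/45
  seg 2: a=3 b=-11/15 c=-17/5 d=17/15
S(1/2) = -157/40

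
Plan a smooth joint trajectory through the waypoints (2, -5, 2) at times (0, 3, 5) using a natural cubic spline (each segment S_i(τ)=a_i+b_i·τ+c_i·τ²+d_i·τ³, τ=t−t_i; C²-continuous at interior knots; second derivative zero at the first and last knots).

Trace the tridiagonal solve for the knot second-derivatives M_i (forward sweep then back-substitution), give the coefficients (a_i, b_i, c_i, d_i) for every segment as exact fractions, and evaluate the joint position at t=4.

Δ: Δ0=-7/3, Δ1=7/2
row 1: diag=10, rhs=35; c'=1/5, d'=7/2
back: M1=7/2
M: M0=0, M1=7/2, M2=0
seg 0: a=2, c=M0/2=0, d=(M1−M0)/(6·3)=7/36, b=Δ0−h0·(2M0+M1)/6=-49/12
seg 1: a=-5, c=M1/2=7/4, d=(M2−M1)/(6·2)=-7/24, b=Δ1−h1·(2M1+M2)/6=7/6
t_q=4 → seg 1, τ=1; S=-5+7/6·τ+7/4·τ²+-7/24·τ³=-19/8

  seg 0: a=2 b=-49/12 c=0 d=7/36
  seg 1: a=-5 b=7/6 c=7/4 d=-7/24
S(4) = -19/8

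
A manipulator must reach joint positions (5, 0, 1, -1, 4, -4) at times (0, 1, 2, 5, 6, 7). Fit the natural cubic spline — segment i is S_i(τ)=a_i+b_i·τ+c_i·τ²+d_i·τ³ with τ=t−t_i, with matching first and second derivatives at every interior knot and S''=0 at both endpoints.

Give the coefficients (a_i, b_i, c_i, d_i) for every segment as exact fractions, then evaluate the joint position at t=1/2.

Δ: Δ0=-5, Δ1=1, Δ2=-2/3, Δ3=5, Δ4=-8
row 1: diag=4, rhs=36; c'=1/4, d'=9
row 2: denom=8−1·1/4=31/4; d'=(-10−1·9)/(31/4)=-76/31
row 3: denom=8−3·12/31=212/31; d'=(34−3·-76/31)/(212/31)=641/106
row 4: denom=4−1·31/212=817/212; d'=(-78−1·641/106)/(817/212)=-17818/817
back: M4=-17818/817
back: M3=641/106−31/212·-17818/817=7546/817
back: M2=-76/31−12/31·7546/817=-4924/817
back: M1=9−1/4·-4924/817=8584/817
M: M0=0, M1=8584/817, M2=-4924/817, M3=7546/817, M4=-17818/817, M5=0
seg 0: a=5, c=M0/2=0, d=(M1−M0)/(6·1)=4292/2451, b=Δ0−h0·(2M0+M1)/6=-16547/2451
seg 1: a=0, c=M1/2=4292/817, d=(M2−M1)/(6·1)=-6754/2451, b=Δ1−h1·(2M1+M2)/6=-3671/2451
seg 2: a=1, c=M2/2=-2462/817, d=(M3−M2)/(6·3)=145/171, b=Δ2−h2·(2M2+M3)/6=1819/2451
seg 3: a=-1, c=M3/2=3773/817, d=(M4−M3)/(6·1)=-12682/2451, b=Δ3−h3·(2M3+M4)/6=13618/2451
seg 4: a=4, c=M4/2=-8909/817, d=(M5−M4)/(6·1)=8909/2451, b=Δ4−h4·(2M4+M5)/6=-1790/2451
t_q=1/2 → seg 0, τ=1/2; S=5+-16547/2451·τ+0·τ²+4292/2451·τ³=1506/817

  seg 0: a=5 b=-16547/2451 c=0 d=4292/2451
  seg 1: a=0 b=-3671/2451 c=4292/817 d=-6754/2451
  seg 2: a=1 b=1819/2451 c=-2462/817 d=145/171
  seg 3: a=-1 b=13618/2451 c=3773/817 d=-12682/2451
  seg 4: a=4 b=-1790/2451 c=-8909/817 d=8909/2451
S(1/2) = 1506/817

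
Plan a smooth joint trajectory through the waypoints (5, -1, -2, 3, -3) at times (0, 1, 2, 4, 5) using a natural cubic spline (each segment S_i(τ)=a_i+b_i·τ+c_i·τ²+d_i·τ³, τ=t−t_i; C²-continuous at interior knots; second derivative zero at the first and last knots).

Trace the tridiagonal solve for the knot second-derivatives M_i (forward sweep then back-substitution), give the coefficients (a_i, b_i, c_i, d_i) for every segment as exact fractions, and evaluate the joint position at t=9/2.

Δ: Δ0=-6, Δ1=-1, Δ2=5/2, Δ3=-6
row 1: diag=4, rhs=30; c'=1/4, d'=15/2
row 2: denom=6−1·1/4=23/4; d'=(21−1·15/2)/(23/4)=54/23
row 3: denom=6−2·8/23=122/23; d'=(-51−2·54/23)/(122/23)=-21/2
back: M3=-21/2
back: M2=54/23−8/23·-21/2=6
back: M1=15/2−1/4·6=6
M: M0=0, M1=6, M2=6, M3=-21/2, M4=0
seg 0: a=5, c=M0/2=0, d=(M1−M0)/(6·1)=1, b=Δ0−h0·(2M0+M1)/6=-7
seg 1: a=-1, c=M1/2=3, d=(M2−M1)/(6·1)=0, b=Δ1−h1·(2M1+M2)/6=-4
seg 2: a=-2, c=M2/2=3, d=(M3−M2)/(6·2)=-11/8, b=Δ2−h2·(2M2+M3)/6=2
seg 3: a=3, c=M3/2=-21/4, d=(M4−M3)/(6·1)=7/4, b=Δ3−h3·(2M3+M4)/6=-5/2
t_q=9/2 → seg 3, τ=1/2; S=3+-5/2·τ+-21/4·τ²+7/4·τ³=21/32

  seg 0: a=5 b=-7 c=0 d=1
  seg 1: a=-1 b=-4 c=3 d=0
  seg 2: a=-2 b=2 c=3 d=-11/8
  seg 3: a=3 b=-5/2 c=-21/4 d=7/4
S(9/2) = 21/32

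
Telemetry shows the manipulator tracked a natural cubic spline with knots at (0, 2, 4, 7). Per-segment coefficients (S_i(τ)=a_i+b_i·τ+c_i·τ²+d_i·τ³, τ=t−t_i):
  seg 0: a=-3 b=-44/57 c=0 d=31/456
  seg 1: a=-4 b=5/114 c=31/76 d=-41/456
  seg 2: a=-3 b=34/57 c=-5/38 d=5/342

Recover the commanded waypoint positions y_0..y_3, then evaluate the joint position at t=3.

y_0=-3 y_1=-4 y_2=-3 y_3=-2
S(3) = -553/152

y_0 = S_0(0) = a_0 = -3
y_1 = S_1(0) = a_1 = -4
y_2 = S_2(0) = a_2 = -3
y_3 = S_2(3) = -2
t_q=3 is in segment 1 (τ=1); S_1(τ)=-553/152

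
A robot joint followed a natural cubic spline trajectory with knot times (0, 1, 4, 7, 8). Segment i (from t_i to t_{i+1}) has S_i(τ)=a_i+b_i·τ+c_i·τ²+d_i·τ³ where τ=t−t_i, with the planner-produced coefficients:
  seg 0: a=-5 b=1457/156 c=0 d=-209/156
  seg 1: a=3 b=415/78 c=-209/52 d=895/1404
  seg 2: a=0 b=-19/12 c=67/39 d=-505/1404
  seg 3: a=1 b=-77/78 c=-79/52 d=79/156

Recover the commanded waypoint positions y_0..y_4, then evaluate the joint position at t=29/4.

y_0=-5 y_1=3 y_2=0 y_3=1 y_4=-1
S(29/4) = 2217/3328

y_0 = S_0(0) = a_0 = -5
y_1 = S_1(0) = a_1 = 3
y_2 = S_2(0) = a_2 = 0
y_3 = S_3(0) = a_3 = 1
y_4 = S_3(1) = -1
t_q=29/4 is in segment 3 (τ=1/4); S_3(τ)=2217/3328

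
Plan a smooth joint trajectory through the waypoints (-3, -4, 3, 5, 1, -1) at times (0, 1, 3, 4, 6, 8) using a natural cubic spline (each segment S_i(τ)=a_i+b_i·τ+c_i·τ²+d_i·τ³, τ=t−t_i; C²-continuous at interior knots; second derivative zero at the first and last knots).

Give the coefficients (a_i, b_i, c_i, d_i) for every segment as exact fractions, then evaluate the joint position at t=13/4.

  seg 0: a=-3 b=-161/85 c=0 d=76/85
  seg 1: a=-4 b=67/85 c=228/85 d=-451/680
  seg 2: a=3 b=121/34 c=-441/340 d=-89/340
  seg 3: a=5 b=61/340 c=-177/85 d=135/272
  seg 4: a=1 b=-373/170 c=609/680 d=-203/1360
S(13/4) = 82787/21760

Δ: Δ0=-1, Δ1=7/2, Δ2=2, Δ3=-2, Δ4=-1
row 1: diag=6, rhs=27; c'=1/3, d'=9/2
row 2: denom=6−2·1/3=16/3; d'=(-9−2·9/2)/(16/3)=-27/8
row 3: denom=6−1·3/16=93/16; d'=(-24−1·-27/8)/(93/16)=-110/31
row 4: denom=8−2·32/93=680/93; d'=(6−2·-110/31)/(680/93)=609/340
back: M4=609/340
back: M3=-110/31−32/93·609/340=-354/85
back: M2=-27/8−3/16·-354/85=-441/170
back: M1=9/2−1/3·-441/170=456/85
M: M0=0, M1=456/85, M2=-441/170, M3=-354/85, M4=609/340, M5=0
seg 0: a=-3, c=M0/2=0, d=(M1−M0)/(6·1)=76/85, b=Δ0−h0·(2M0+M1)/6=-161/85
seg 1: a=-4, c=M1/2=228/85, d=(M2−M1)/(6·2)=-451/680, b=Δ1−h1·(2M1+M2)/6=67/85
seg 2: a=3, c=M2/2=-441/340, d=(M3−M2)/(6·1)=-89/340, b=Δ2−h2·(2M2+M3)/6=121/34
seg 3: a=5, c=M3/2=-177/85, d=(M4−M3)/(6·2)=135/272, b=Δ3−h3·(2M3+M4)/6=61/340
seg 4: a=1, c=M4/2=609/680, d=(M5−M4)/(6·2)=-203/1360, b=Δ4−h4·(2M4+M5)/6=-373/170
t_q=13/4 → seg 2, τ=1/4; S=3+121/34·τ+-441/340·τ²+-89/340·τ³=82787/21760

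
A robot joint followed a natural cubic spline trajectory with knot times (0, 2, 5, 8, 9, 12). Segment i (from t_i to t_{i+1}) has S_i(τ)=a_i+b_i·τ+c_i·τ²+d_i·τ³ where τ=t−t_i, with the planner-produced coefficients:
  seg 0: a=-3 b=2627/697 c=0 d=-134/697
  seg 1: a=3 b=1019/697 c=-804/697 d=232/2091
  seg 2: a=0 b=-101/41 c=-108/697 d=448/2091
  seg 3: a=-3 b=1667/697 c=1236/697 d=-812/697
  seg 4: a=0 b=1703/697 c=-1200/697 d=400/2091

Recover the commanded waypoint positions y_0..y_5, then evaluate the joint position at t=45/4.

y_0 = S_0(0) = a_0 = -3
y_1 = S_1(0) = a_1 = 3
y_2 = S_2(0) = a_2 = 0
y_3 = S_3(0) = a_3 = -3
y_4 = S_4(0) = a_4 = 0
y_5 = S_4(3) = -3
t_q=45/4 is in segment 4 (τ=9/4); S_4(τ)=-1449/1394

y_0=-3 y_1=3 y_2=0 y_3=-3 y_4=0 y_5=-3
S(45/4) = -1449/1394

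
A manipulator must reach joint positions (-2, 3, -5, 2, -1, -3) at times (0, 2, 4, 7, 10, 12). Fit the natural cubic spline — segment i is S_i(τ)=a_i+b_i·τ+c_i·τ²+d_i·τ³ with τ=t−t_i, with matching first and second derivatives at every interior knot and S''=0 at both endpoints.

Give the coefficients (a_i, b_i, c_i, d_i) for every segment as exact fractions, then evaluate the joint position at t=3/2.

Δ: Δ0=5/2, Δ1=-4, Δ2=7/3, Δ3=-1, Δ4=-1
row 1: diag=8, rhs=-39; c'=1/4, d'=-39/8
row 2: denom=10−2·1/4=19/2; d'=(38−2·-39/8)/(19/2)=191/38
row 3: denom=12−3·6/19=210/19; d'=(-20−3·191/38)/(210/19)=-1333/420
row 4: denom=10−3·19/70=643/70; d'=(0−3·-1333/420)/(643/70)=1333/1286
back: M4=1333/1286
back: M3=-1333/420−19/70·1333/1286=-6665/1929
back: M2=191/38−6/19·-6665/1929=7867/1286
back: M1=-39/8−1/4·7867/1286=-4118/643
M: M0=0, M1=-4118/643, M2=7867/1286, M3=-6665/1929, M4=1333/1286, M5=0
seg 0: a=-2, c=M0/2=0, d=(M1−M0)/(6·2)=-2059/3858, b=Δ0−h0·(2M0+M1)/6=17881/3858
seg 1: a=3, c=M1/2=-2059/643, d=(M2−M1)/(6·2)=16103/15432, b=Δ1−h1·(2M1+M2)/6=-6827/3858
seg 2: a=-5, c=M2/2=7867/2572, d=(M3−M2)/(6·3)=-36931/69444, b=Δ2−h2·(2M2+M3)/6=-3967/1929
seg 3: a=2, c=M3/2=-6665/3858, d=(M4−M3)/(6·3)=17329/69444, b=Δ3−h3·(2M3+M4)/6=14945/7716
seg 4: a=-1, c=M4/2=1333/2572, d=(M5−M4)/(6·2)=-1333/15432, b=Δ4−h4·(2M4+M5)/6=-3262/1929
t_q=3/2 → seg 0, τ=3/2; S=-2+17881/3858·τ+0·τ²+-2059/3858·τ³=32417/10288

  seg 0: a=-2 b=17881/3858 c=0 d=-2059/3858
  seg 1: a=3 b=-6827/3858 c=-2059/643 d=16103/15432
  seg 2: a=-5 b=-3967/1929 c=7867/2572 d=-36931/69444
  seg 3: a=2 b=14945/7716 c=-6665/3858 d=17329/69444
  seg 4: a=-1 b=-3262/1929 c=1333/2572 d=-1333/15432
S(3/2) = 32417/10288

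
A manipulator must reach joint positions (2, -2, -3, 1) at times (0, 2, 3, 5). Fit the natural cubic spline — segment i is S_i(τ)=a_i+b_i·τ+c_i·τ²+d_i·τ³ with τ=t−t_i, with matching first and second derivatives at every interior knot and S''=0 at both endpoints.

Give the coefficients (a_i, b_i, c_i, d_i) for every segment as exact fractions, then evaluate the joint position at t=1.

  seg 0: a=2 b=-76/35 c=0 d=3/70
  seg 1: a=-2 b=-58/35 c=9/35 d=2/5
  seg 2: a=-3 b=2/35 c=51/35 d=-17/70
S(1) = -9/70

Δ: Δ0=-2, Δ1=-1, Δ2=2
row 1: diag=6, rhs=6; c'=1/6, d'=1
row 2: denom=6−1·1/6=35/6; d'=(18−1·1)/(35/6)=102/35
back: M2=102/35
back: M1=1−1/6·102/35=18/35
M: M0=0, M1=18/35, M2=102/35, M3=0
seg 0: a=2, c=M0/2=0, d=(M1−M0)/(6·2)=3/70, b=Δ0−h0·(2M0+M1)/6=-76/35
seg 1: a=-2, c=M1/2=9/35, d=(M2−M1)/(6·1)=2/5, b=Δ1−h1·(2M1+M2)/6=-58/35
seg 2: a=-3, c=M2/2=51/35, d=(M3−M2)/(6·2)=-17/70, b=Δ2−h2·(2M2+M3)/6=2/35
t_q=1 → seg 0, τ=1; S=2+-76/35·τ+0·τ²+3/70·τ³=-9/70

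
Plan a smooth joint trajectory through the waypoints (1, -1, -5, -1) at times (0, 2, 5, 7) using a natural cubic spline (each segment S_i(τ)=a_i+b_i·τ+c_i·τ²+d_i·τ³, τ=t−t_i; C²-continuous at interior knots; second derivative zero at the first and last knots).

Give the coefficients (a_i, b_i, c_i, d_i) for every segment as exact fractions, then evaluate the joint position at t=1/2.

Δ: Δ0=-1, Δ1=-4/3, Δ2=2
row 1: diag=10, rhs=-2; c'=3/10, d'=-1/5
row 2: denom=10−3·3/10=91/10; d'=(20−3·-1/5)/(91/10)=206/91
back: M2=206/91
back: M1=-1/5−3/10·206/91=-80/91
M: M0=0, M1=-80/91, M2=206/91, M3=0
seg 0: a=1, c=M0/2=0, d=(M1−M0)/(6·2)=-20/273, b=Δ0−h0·(2M0+M1)/6=-193/273
seg 1: a=-1, c=M1/2=-40/91, d=(M2−M1)/(6·3)=11/63, b=Δ1−h1·(2M1+M2)/6=-433/273
seg 2: a=-5, c=M2/2=103/91, d=(M3−M2)/(6·2)=-103/546, b=Δ2−h2·(2M2+M3)/6=134/273
t_q=1/2 → seg 0, τ=1/2; S=1+-193/273·τ+0·τ²+-20/273·τ³=58/91

  seg 0: a=1 b=-193/273 c=0 d=-20/273
  seg 1: a=-1 b=-433/273 c=-40/91 d=11/63
  seg 2: a=-5 b=134/273 c=103/91 d=-103/546
S(1/2) = 58/91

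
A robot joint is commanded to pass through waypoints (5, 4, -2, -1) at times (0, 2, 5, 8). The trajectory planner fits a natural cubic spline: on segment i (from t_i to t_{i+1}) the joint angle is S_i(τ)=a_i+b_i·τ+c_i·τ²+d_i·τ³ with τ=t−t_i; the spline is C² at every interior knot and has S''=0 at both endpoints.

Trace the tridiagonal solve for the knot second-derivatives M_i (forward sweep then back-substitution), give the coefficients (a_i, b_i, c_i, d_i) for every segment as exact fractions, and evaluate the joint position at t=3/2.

Δ: Δ0=-1/2, Δ1=-2, Δ2=1/3
row 1: diag=10, rhs=-9; c'=3/10, d'=-9/10
row 2: denom=12−3·3/10=111/10; d'=(14−3·-9/10)/(111/10)=167/111
back: M2=167/111
back: M1=-9/10−3/10·167/111=-50/37
M: M0=0, M1=-50/37, M2=167/111, M3=0
seg 0: a=5, c=M0/2=0, d=(M1−M0)/(6·2)=-25/222, b=Δ0−h0·(2M0+M1)/6=-11/222
seg 1: a=4, c=M1/2=-25/37, d=(M2−M1)/(6·3)=317/1998, b=Δ1−h1·(2M1+M2)/6=-311/222
seg 2: a=-2, c=M2/2=167/222, d=(M3−M2)/(6·3)=-167/1998, b=Δ2−h2·(2M2+M3)/6=-130/111
t_q=3/2 → seg 0, τ=3/2; S=5+-11/222·τ+0·τ²+-25/222·τ³=2691/592

  seg 0: a=5 b=-11/222 c=0 d=-25/222
  seg 1: a=4 b=-311/222 c=-25/37 d=317/1998
  seg 2: a=-2 b=-130/111 c=167/222 d=-167/1998
S(3/2) = 2691/592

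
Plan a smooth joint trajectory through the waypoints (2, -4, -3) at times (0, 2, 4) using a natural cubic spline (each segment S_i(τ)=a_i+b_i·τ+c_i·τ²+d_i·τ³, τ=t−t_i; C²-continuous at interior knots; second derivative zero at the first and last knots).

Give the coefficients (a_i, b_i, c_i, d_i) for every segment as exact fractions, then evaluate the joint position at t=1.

Δ: Δ0=-3, Δ1=1/2
row 1: diag=8, rhs=21; c'=1/4, d'=21/8
back: M1=21/8
M: M0=0, M1=21/8, M2=0
seg 0: a=2, c=M0/2=0, d=(M1−M0)/(6·2)=7/32, b=Δ0−h0·(2M0+M1)/6=-31/8
seg 1: a=-4, c=M1/2=21/16, d=(M2−M1)/(6·2)=-7/32, b=Δ1−h1·(2M1+M2)/6=-5/4
t_q=1 → seg 0, τ=1; S=2+-31/8·τ+0·τ²+7/32·τ³=-53/32

  seg 0: a=2 b=-31/8 c=0 d=7/32
  seg 1: a=-4 b=-5/4 c=21/16 d=-7/32
S(1) = -53/32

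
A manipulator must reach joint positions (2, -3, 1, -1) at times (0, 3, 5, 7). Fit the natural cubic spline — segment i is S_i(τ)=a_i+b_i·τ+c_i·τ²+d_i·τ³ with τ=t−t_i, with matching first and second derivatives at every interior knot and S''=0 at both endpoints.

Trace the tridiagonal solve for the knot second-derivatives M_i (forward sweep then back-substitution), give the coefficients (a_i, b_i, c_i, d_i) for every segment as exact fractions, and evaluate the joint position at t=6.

  seg 0: a=2 b=-349/114 c=0 d=53/342
  seg 1: a=-3 b=64/57 c=53/38 d=-109/228
  seg 2: a=1 b=55/57 c=-28/19 d=14/57
S(6) = 14/19

Δ: Δ0=-5/3, Δ1=2, Δ2=-1
row 1: diag=10, rhs=22; c'=1/5, d'=11/5
row 2: denom=8−2·1/5=38/5; d'=(-18−2·11/5)/(38/5)=-56/19
back: M2=-56/19
back: M1=11/5−1/5·-56/19=53/19
M: M0=0, M1=53/19, M2=-56/19, M3=0
seg 0: a=2, c=M0/2=0, d=(M1−M0)/(6·3)=53/342, b=Δ0−h0·(2M0+M1)/6=-349/114
seg 1: a=-3, c=M1/2=53/38, d=(M2−M1)/(6·2)=-109/228, b=Δ1−h1·(2M1+M2)/6=64/57
seg 2: a=1, c=M2/2=-28/19, d=(M3−M2)/(6·2)=14/57, b=Δ2−h2·(2M2+M3)/6=55/57
t_q=6 → seg 2, τ=1; S=1+55/57·τ+-28/19·τ²+14/57·τ³=14/19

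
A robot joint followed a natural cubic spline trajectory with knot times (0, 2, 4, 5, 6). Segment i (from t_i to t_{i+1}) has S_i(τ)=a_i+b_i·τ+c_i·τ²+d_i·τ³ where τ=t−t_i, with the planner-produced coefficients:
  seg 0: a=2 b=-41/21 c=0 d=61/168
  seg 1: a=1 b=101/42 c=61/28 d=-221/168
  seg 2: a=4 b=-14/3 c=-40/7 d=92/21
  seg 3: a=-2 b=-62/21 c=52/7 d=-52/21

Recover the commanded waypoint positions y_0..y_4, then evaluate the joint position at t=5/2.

y_0=2 y_1=1 y_2=4 y_3=-2 y_4=0
S(5/2) = 1157/448

y_0 = S_0(0) = a_0 = 2
y_1 = S_1(0) = a_1 = 1
y_2 = S_2(0) = a_2 = 4
y_3 = S_3(0) = a_3 = -2
y_4 = S_3(1) = 0
t_q=5/2 is in segment 1 (τ=1/2); S_1(τ)=1157/448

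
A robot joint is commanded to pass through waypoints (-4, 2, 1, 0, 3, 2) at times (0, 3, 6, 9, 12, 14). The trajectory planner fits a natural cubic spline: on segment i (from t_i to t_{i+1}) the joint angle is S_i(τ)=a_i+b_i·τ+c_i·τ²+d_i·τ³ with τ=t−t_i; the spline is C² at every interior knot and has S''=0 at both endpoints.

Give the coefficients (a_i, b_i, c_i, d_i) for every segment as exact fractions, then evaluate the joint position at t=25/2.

  seg 0: a=-4 b=1601/618 c=0 d=-365/5562
  seg 1: a=2 b=253/309 c=-365/618 d=383/5562
  seg 2: a=1 b=-535/618 c=3/103 d=275/5562
  seg 3: a=0 b=199/309 c=293/618 d=-659/5562
  seg 4: a=3 b=179/618 c=-61/103 d=61/618
S(25/2) = 4959/1648

Δ: Δ0=2, Δ1=-1/3, Δ2=-1/3, Δ3=1, Δ4=-1/2
row 1: diag=12, rhs=-14; c'=1/4, d'=-7/6
row 2: denom=12−3·1/4=45/4; d'=(0−3·-7/6)/(45/4)=14/45
row 3: denom=12−3·4/15=56/5; d'=(8−3·14/45)/(56/5)=53/84
row 4: denom=10−3·15/56=515/56; d'=(-9−3·53/84)/(515/56)=-122/103
back: M4=-122/103
back: M3=53/84−15/56·-122/103=293/309
back: M2=14/45−4/15·293/309=6/103
back: M1=-7/6−1/4·6/103=-365/309
M: M0=0, M1=-365/309, M2=6/103, M3=293/309, M4=-122/103, M5=0
seg 0: a=-4, c=M0/2=0, d=(M1−M0)/(6·3)=-365/5562, b=Δ0−h0·(2M0+M1)/6=1601/618
seg 1: a=2, c=M1/2=-365/618, d=(M2−M1)/(6·3)=383/5562, b=Δ1−h1·(2M1+M2)/6=253/309
seg 2: a=1, c=M2/2=3/103, d=(M3−M2)/(6·3)=275/5562, b=Δ2−h2·(2M2+M3)/6=-535/618
seg 3: a=0, c=M3/2=293/618, d=(M4−M3)/(6·3)=-659/5562, b=Δ3−h3·(2M3+M4)/6=199/309
seg 4: a=3, c=M4/2=-61/103, d=(M5−M4)/(6·2)=61/618, b=Δ4−h4·(2M4+M5)/6=179/618
t_q=25/2 → seg 4, τ=1/2; S=3+179/618·τ+-61/103·τ²+61/618·τ³=4959/1648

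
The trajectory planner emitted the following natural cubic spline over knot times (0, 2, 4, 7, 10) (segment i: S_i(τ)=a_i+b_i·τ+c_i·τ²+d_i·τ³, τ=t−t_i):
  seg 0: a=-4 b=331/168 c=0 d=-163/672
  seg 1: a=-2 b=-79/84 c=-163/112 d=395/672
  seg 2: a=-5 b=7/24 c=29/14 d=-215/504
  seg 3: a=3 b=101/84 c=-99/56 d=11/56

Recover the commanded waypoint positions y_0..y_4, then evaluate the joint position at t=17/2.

y_0 = S_0(0) = a_0 = -4
y_1 = S_1(0) = a_1 = -2
y_2 = S_2(0) = a_2 = -5
y_3 = S_3(0) = a_3 = 3
y_4 = S_3(3) = -4
t_q=17/2 is in segment 3 (τ=3/2); S_3(τ)=667/448

y_0=-4 y_1=-2 y_2=-5 y_3=3 y_4=-4
S(17/2) = 667/448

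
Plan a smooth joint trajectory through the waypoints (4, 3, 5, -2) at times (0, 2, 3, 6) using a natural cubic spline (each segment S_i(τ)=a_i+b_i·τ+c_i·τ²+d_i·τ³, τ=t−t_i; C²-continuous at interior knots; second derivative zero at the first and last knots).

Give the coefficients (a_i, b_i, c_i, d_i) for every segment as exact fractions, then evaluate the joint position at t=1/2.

Δ: Δ0=-1/2, Δ1=2, Δ2=-7/3
row 1: diag=6, rhs=15; c'=1/6, d'=5/2
row 2: denom=8−1·1/6=47/6; d'=(-26−1·5/2)/(47/6)=-171/47
back: M2=-171/47
back: M1=5/2−1/6·-171/47=146/47
M: M0=0, M1=146/47, M2=-171/47, M3=0
seg 0: a=4, c=M0/2=0, d=(M1−M0)/(6·2)=73/282, b=Δ0−h0·(2M0+M1)/6=-433/282
seg 1: a=3, c=M1/2=73/47, d=(M2−M1)/(6·1)=-317/282, b=Δ1−h1·(2M1+M2)/6=443/282
seg 2: a=5, c=M2/2=-171/94, d=(M3−M2)/(6·3)=19/94, b=Δ2−h2·(2M2+M3)/6=184/141
t_q=1/2 → seg 0, τ=1/2; S=4+-433/282·τ+0·τ²+73/282·τ³=2455/752

  seg 0: a=4 b=-433/282 c=0 d=73/282
  seg 1: a=3 b=443/282 c=73/47 d=-317/282
  seg 2: a=5 b=184/141 c=-171/94 d=19/94
S(1/2) = 2455/752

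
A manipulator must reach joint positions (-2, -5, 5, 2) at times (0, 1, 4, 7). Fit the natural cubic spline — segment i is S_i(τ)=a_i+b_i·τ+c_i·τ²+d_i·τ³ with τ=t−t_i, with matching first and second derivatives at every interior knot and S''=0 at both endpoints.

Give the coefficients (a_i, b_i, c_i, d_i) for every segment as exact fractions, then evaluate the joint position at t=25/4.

  seg 0: a=-2 b=-350/87 c=0 d=89/87
  seg 1: a=-5 b=-83/87 c=89/29 d=-428/783
  seg 2: a=5 b=235/87 c=-161/87 d=161/783
S(25/4) = 7519/1856

Δ: Δ0=-3, Δ1=10/3, Δ2=-1
row 1: diag=8, rhs=38; c'=3/8, d'=19/4
row 2: denom=12−3·3/8=87/8; d'=(-26−3·19/4)/(87/8)=-322/87
back: M2=-322/87
back: M1=19/4−3/8·-322/87=178/29
M: M0=0, M1=178/29, M2=-322/87, M3=0
seg 0: a=-2, c=M0/2=0, d=(M1−M0)/(6·1)=89/87, b=Δ0−h0·(2M0+M1)/6=-350/87
seg 1: a=-5, c=M1/2=89/29, d=(M2−M1)/(6·3)=-428/783, b=Δ1−h1·(2M1+M2)/6=-83/87
seg 2: a=5, c=M2/2=-161/87, d=(M3−M2)/(6·3)=161/783, b=Δ2−h2·(2M2+M3)/6=235/87
t_q=25/4 → seg 2, τ=9/4; S=5+235/87·τ+-161/87·τ²+161/783·τ³=7519/1856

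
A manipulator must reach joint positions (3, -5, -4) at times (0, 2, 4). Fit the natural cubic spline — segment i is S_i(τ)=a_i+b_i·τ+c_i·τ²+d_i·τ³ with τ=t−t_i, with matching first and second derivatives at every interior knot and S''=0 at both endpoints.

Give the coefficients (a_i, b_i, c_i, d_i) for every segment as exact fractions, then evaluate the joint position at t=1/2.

  seg 0: a=3 b=-41/8 c=0 d=9/32
  seg 1: a=-5 b=-7/4 c=27/16 d=-9/32
S(1/2) = 121/256

Δ: Δ0=-4, Δ1=1/2
row 1: diag=8, rhs=27; c'=1/4, d'=27/8
back: M1=27/8
M: M0=0, M1=27/8, M2=0
seg 0: a=3, c=M0/2=0, d=(M1−M0)/(6·2)=9/32, b=Δ0−h0·(2M0+M1)/6=-41/8
seg 1: a=-5, c=M1/2=27/16, d=(M2−M1)/(6·2)=-9/32, b=Δ1−h1·(2M1+M2)/6=-7/4
t_q=1/2 → seg 0, τ=1/2; S=3+-41/8·τ+0·τ²+9/32·τ³=121/256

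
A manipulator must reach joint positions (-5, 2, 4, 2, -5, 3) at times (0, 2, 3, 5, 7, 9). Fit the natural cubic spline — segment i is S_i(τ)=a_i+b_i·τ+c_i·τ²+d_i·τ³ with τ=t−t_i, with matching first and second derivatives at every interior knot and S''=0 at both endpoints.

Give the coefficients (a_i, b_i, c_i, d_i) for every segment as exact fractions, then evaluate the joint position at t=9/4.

Δ: Δ0=7/2, Δ1=2, Δ2=-1, Δ3=-7/2, Δ4=4
row 1: diag=6, rhs=-9; c'=1/6, d'=-3/2
row 2: denom=6−1·1/6=35/6; d'=(-18−1·-3/2)/(35/6)=-99/35
row 3: denom=8−2·12/35=256/35; d'=(-15−2·-99/35)/(256/35)=-327/256
row 4: denom=8−2·35/128=477/64; d'=(45−2·-327/256)/(477/64)=2029/318
back: M4=2029/318
back: M3=-327/256−35/128·2029/318=-961/318
back: M2=-99/35−12/35·-961/318=-95/53
back: M1=-3/2−1/6·-95/53=-191/159
M: M0=0, M1=-191/159, M2=-95/53, M3=-961/318, M4=2029/318, M5=0
seg 0: a=-5, c=M0/2=0, d=(M1−M0)/(6·2)=-191/1908, b=Δ0−h0·(2M0+M1)/6=3721/954
seg 1: a=2, c=M1/2=-191/318, d=(M2−M1)/(6·1)=-47/477, b=Δ1−h1·(2M1+M2)/6=2575/954
seg 2: a=4, c=M2/2=-95/106, d=(M3−M2)/(6·2)=-391/3816, b=Δ2−h2·(2M2+M3)/6=1147/954
seg 3: a=2, c=M3/2=-961/636, d=(M4−M3)/(6·2)=1495/1908, b=Δ3−h3·(2M3+M4)/6=-1723/477
seg 4: a=-5, c=M4/2=2029/636, d=(M5−M4)/(6·2)=-2029/3816, b=Δ4−h4·(2M4+M5)/6=-121/477
t_q=9/4 → seg 1, τ=1/4; S=2+2575/954·τ+-191/318·τ²+-47/477·τ³=26821/10176

  seg 0: a=-5 b=3721/954 c=0 d=-191/1908
  seg 1: a=2 b=2575/954 c=-191/318 d=-47/477
  seg 2: a=4 b=1147/954 c=-95/106 d=-391/3816
  seg 3: a=2 b=-1723/477 c=-961/636 d=1495/1908
  seg 4: a=-5 b=-121/477 c=2029/636 d=-2029/3816
S(9/4) = 26821/10176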